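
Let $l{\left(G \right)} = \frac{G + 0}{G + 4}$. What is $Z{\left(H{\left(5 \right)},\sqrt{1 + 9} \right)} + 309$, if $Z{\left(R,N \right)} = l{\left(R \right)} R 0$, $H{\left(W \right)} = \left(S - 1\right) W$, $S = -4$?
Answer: $309$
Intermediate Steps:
$l{\left(G \right)} = \frac{G}{4 + G}$
$H{\left(W \right)} = - 5 W$ ($H{\left(W \right)} = \left(-4 - 1\right) W = - 5 W$)
$Z{\left(R,N \right)} = 0$ ($Z{\left(R,N \right)} = \frac{R}{4 + R} R 0 = \frac{R^{2}}{4 + R} 0 = 0$)
$Z{\left(H{\left(5 \right)},\sqrt{1 + 9} \right)} + 309 = 0 + 309 = 309$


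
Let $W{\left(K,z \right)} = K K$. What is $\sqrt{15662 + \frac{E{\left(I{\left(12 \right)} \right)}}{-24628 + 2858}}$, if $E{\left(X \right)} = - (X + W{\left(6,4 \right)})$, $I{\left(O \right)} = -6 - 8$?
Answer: $\frac{\sqrt{1855684389685}}{10885} \approx 125.15$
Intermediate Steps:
$W{\left(K,z \right)} = K^{2}$
$I{\left(O \right)} = -14$ ($I{\left(O \right)} = -6 - 8 = -14$)
$E{\left(X \right)} = -36 - X$ ($E{\left(X \right)} = - (X + 6^{2}) = - (X + 36) = - (36 + X) = -36 - X$)
$\sqrt{15662 + \frac{E{\left(I{\left(12 \right)} \right)}}{-24628 + 2858}} = \sqrt{15662 + \frac{-36 - -14}{-24628 + 2858}} = \sqrt{15662 + \frac{-36 + 14}{-21770}} = \sqrt{15662 - - \frac{11}{10885}} = \sqrt{15662 + \frac{11}{10885}} = \sqrt{\frac{170480881}{10885}} = \frac{\sqrt{1855684389685}}{10885}$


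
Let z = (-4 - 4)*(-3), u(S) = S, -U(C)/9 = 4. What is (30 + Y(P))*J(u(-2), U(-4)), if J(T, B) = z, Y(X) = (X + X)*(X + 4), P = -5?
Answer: 960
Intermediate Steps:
U(C) = -36 (U(C) = -9*4 = -36)
Y(X) = 2*X*(4 + X) (Y(X) = (2*X)*(4 + X) = 2*X*(4 + X))
z = 24 (z = -8*(-3) = 24)
J(T, B) = 24
(30 + Y(P))*J(u(-2), U(-4)) = (30 + 2*(-5)*(4 - 5))*24 = (30 + 2*(-5)*(-1))*24 = (30 + 10)*24 = 40*24 = 960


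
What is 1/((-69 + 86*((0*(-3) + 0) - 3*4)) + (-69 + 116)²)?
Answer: 1/1108 ≈ 0.00090253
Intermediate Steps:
1/((-69 + 86*((0*(-3) + 0) - 3*4)) + (-69 + 116)²) = 1/((-69 + 86*((0 + 0) - 12)) + 47²) = 1/((-69 + 86*(0 - 12)) + 2209) = 1/((-69 + 86*(-12)) + 2209) = 1/((-69 - 1032) + 2209) = 1/(-1101 + 2209) = 1/1108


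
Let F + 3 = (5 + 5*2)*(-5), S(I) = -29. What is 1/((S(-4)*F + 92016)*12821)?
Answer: 1/1208738238 ≈ 8.2731e-10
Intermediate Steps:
F = -78 (F = -3 + (5 + 5*2)*(-5) = -3 + (5 + 10)*(-5) = -3 + 15*(-5) = -3 - 75 = -78)
1/((S(-4)*F + 92016)*12821) = 1/((-29*(-78) + 92016)*12821) = (1/12821)/(2262 + 92016) = (1/12821)/94278 = (1/94278)*(1/12821) = 1/1208738238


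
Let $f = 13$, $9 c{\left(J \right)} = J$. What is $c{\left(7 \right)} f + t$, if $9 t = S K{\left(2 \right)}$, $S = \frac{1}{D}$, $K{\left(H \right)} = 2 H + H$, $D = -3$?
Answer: $\frac{89}{9} \approx 9.8889$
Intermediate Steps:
$c{\left(J \right)} = \frac{J}{9}$
$K{\left(H \right)} = 3 H$
$S = - \frac{1}{3}$ ($S = \frac{1}{-3} = - \frac{1}{3} \approx -0.33333$)
$t = - \frac{2}{9}$ ($t = \frac{\left(- \frac{1}{3}\right) 3 \cdot 2}{9} = \frac{\left(- \frac{1}{3}\right) 6}{9} = \frac{1}{9} \left(-2\right) = - \frac{2}{9} \approx -0.22222$)
$c{\left(7 \right)} f + t = \frac{1}{9} \cdot 7 \cdot 13 - \frac{2}{9} = \frac{7}{9} \cdot 13 - \frac{2}{9} = \frac{91}{9} - \frac{2}{9} = \frac{89}{9}$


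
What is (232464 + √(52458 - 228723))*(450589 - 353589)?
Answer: 22549008000 + 291000*I*√19585 ≈ 2.2549e+10 + 4.0724e+7*I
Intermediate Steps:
(232464 + √(52458 - 228723))*(450589 - 353589) = (232464 + √(-176265))*97000 = (232464 + 3*I*√19585)*97000 = 22549008000 + 291000*I*√19585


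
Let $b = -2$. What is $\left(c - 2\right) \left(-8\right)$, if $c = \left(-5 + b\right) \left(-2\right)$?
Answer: $-96$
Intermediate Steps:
$c = 14$ ($c = \left(-5 - 2\right) \left(-2\right) = \left(-7\right) \left(-2\right) = 14$)
$\left(c - 2\right) \left(-8\right) = \left(14 - 2\right) \left(-8\right) = 12 \left(-8\right) = -96$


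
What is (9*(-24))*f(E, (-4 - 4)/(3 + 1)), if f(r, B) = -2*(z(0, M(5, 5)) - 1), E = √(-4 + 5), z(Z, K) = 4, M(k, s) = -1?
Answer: 1296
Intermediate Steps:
E = 1 (E = √1 = 1)
f(r, B) = -6 (f(r, B) = -2*(4 - 1) = -2*3 = -6)
(9*(-24))*f(E, (-4 - 4)/(3 + 1)) = (9*(-24))*(-6) = -216*(-6) = 1296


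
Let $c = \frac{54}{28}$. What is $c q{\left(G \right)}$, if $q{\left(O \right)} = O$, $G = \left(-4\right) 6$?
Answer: $- \frac{324}{7} \approx -46.286$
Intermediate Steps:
$G = -24$
$c = \frac{27}{14}$ ($c = 54 \cdot \frac{1}{28} = \frac{27}{14} \approx 1.9286$)
$c q{\left(G \right)} = \frac{27}{14} \left(-24\right) = - \frac{324}{7}$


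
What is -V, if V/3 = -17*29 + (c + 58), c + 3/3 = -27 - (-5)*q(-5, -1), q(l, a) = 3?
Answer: 1344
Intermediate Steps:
c = -13 (c = -1 + (-27 - (-5)*3) = -1 + (-27 - 1*(-15)) = -1 + (-27 + 15) = -1 - 12 = -13)
V = -1344 (V = 3*(-17*29 + (-13 + 58)) = 3*(-493 + 45) = 3*(-448) = -1344)
-V = -1*(-1344) = 1344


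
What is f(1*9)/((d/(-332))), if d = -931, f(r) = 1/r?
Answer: 332/8379 ≈ 0.039623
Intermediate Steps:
f(1*9)/((d/(-332))) = 1/(((1*9))*((-931/(-332)))) = 1/(9*((-931*(-1/332)))) = 1/(9*(931/332)) = (1/9)*(332/931) = 332/8379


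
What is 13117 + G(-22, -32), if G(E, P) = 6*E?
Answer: 12985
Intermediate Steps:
13117 + G(-22, -32) = 13117 + 6*(-22) = 13117 - 132 = 12985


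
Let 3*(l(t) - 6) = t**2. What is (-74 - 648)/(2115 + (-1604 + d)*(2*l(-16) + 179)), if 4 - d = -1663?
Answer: -361/12450 ≈ -0.028996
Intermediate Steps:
d = 1667 (d = 4 - 1*(-1663) = 4 + 1663 = 1667)
l(t) = 6 + t**2/3
(-74 - 648)/(2115 + (-1604 + d)*(2*l(-16) + 179)) = (-74 - 648)/(2115 + (-1604 + 1667)*(2*(6 + (1/3)*(-16)**2) + 179)) = -722/(2115 + 63*(2*(6 + (1/3)*256) + 179)) = -722/(2115 + 63*(2*(6 + 256/3) + 179)) = -722/(2115 + 63*(2*(274/3) + 179)) = -722/(2115 + 63*(548/3 + 179)) = -722/(2115 + 63*(1085/3)) = -722/(2115 + 22785) = -722/24900 = -722*1/24900 = -361/12450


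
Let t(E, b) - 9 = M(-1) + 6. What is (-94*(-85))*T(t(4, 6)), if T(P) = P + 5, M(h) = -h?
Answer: 167790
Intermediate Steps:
t(E, b) = 16 (t(E, b) = 9 + (-1*(-1) + 6) = 9 + (1 + 6) = 9 + 7 = 16)
T(P) = 5 + P
(-94*(-85))*T(t(4, 6)) = (-94*(-85))*(5 + 16) = 7990*21 = 167790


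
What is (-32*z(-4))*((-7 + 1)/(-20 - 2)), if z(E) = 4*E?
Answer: 1536/11 ≈ 139.64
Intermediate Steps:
(-32*z(-4))*((-7 + 1)/(-20 - 2)) = (-128*(-4))*((-7 + 1)/(-20 - 2)) = (-32*(-16))*(-6/(-22)) = 512*(-6*(-1/22)) = 512*(3/11) = 1536/11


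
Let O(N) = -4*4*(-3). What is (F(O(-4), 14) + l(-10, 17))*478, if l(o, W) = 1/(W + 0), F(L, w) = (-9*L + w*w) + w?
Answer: -1803494/17 ≈ -1.0609e+5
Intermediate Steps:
O(N) = 48 (O(N) = -16*(-3) = 48)
F(L, w) = w + w**2 - 9*L (F(L, w) = (-9*L + w**2) + w = (w**2 - 9*L) + w = w + w**2 - 9*L)
l(o, W) = 1/W
(F(O(-4), 14) + l(-10, 17))*478 = ((14 + 14**2 - 9*48) + 1/17)*478 = ((14 + 196 - 432) + 1/17)*478 = (-222 + 1/17)*478 = -3773/17*478 = -1803494/17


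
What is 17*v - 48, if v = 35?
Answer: 547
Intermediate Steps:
17*v - 48 = 17*35 - 48 = 595 - 48 = 547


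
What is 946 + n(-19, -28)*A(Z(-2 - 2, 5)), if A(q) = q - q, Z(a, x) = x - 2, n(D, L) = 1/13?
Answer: 946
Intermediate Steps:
n(D, L) = 1/13
Z(a, x) = -2 + x
A(q) = 0
946 + n(-19, -28)*A(Z(-2 - 2, 5)) = 946 + (1/13)*0 = 946 + 0 = 946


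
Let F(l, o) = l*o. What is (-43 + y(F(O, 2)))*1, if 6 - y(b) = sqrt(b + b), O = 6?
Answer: -37 - 2*sqrt(6) ≈ -41.899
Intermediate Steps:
y(b) = 6 - sqrt(2)*sqrt(b) (y(b) = 6 - sqrt(b + b) = 6 - sqrt(2*b) = 6 - sqrt(2)*sqrt(b))
(-43 + y(F(O, 2)))*1 = (-43 + (6 - sqrt(2)*sqrt(6*2)))*1 = (-43 + (6 - sqrt(2)*sqrt(12)))*1 = (-43 + (6 - sqrt(2)*2*sqrt(3)))*1 = (-43 + (6 - 2*sqrt(6)))*1 = (-37 - 2*sqrt(6))*1 = -37 - 2*sqrt(6)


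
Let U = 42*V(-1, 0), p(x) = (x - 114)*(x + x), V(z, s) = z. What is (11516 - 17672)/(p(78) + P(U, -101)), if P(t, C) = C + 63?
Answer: 3078/2827 ≈ 1.0888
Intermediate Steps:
p(x) = 2*x*(-114 + x) (p(x) = (-114 + x)*(2*x) = 2*x*(-114 + x))
U = -42 (U = 42*(-1) = -42)
P(t, C) = 63 + C
(11516 - 17672)/(p(78) + P(U, -101)) = (11516 - 17672)/(2*78*(-114 + 78) + (63 - 101)) = -6156/(2*78*(-36) - 38) = -6156/(-5616 - 38) = -6156/(-5654) = -6156*(-1/5654) = 3078/2827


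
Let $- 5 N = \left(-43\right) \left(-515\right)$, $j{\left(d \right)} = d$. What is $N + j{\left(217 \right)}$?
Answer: $-4212$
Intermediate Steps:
$N = -4429$ ($N = - \frac{\left(-43\right) \left(-515\right)}{5} = \left(- \frac{1}{5}\right) 22145 = -4429$)
$N + j{\left(217 \right)} = -4429 + 217 = -4212$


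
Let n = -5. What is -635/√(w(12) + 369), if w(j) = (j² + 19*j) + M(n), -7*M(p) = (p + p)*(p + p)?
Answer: -635*√35609/5087 ≈ -23.555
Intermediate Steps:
M(p) = -4*p²/7 (M(p) = -(p + p)*(p + p)/7 = -2*p*2*p/7 = -4*p²/7)
w(j) = -100/7 + j² + 19*j (w(j) = (j² + 19*j) - 4/7*(-5)² = (j² + 19*j) - 4/7*25 = (j² + 19*j) - 100/7 = -100/7 + j² + 19*j)
-635/√(w(12) + 369) = -635/√((-100/7 + 12² + 19*12) + 369) = -635/√((-100/7 + 144 + 228) + 369) = -635/√(2504/7 + 369) = -635*√35609/5087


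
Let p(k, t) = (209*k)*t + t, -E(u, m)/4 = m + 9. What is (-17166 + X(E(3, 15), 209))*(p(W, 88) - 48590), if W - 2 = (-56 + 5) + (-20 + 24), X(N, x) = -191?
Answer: 15207196694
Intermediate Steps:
E(u, m) = -36 - 4*m (E(u, m) = -4*(m + 9) = -4*(9 + m) = -36 - 4*m)
W = -45 (W = 2 + ((-56 + 5) + (-20 + 24)) = 2 + (-51 + 4) = 2 - 47 = -45)
p(k, t) = t + 209*k*t (p(k, t) = 209*k*t + t = t + 209*k*t)
(-17166 + X(E(3, 15), 209))*(p(W, 88) - 48590) = (-17166 - 191)*(88*(1 + 209*(-45)) - 48590) = -17357*(88*(1 - 9405) - 48590) = -17357*(88*(-9404) - 48590) = -17357*(-827552 - 48590) = -17357*(-876142) = 15207196694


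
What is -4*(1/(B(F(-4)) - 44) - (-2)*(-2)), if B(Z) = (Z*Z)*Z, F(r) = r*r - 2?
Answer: 10799/675 ≈ 15.999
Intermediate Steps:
F(r) = -2 + r² (F(r) = r² - 2 = -2 + r²)
B(Z) = Z³ (B(Z) = Z²*Z = Z³)
-4*(1/(B(F(-4)) - 44) - (-2)*(-2)) = -4*(1/((-2 + (-4)²)³ - 44) - (-2)*(-2)) = -4*(1/((-2 + 16)³ - 44) - 2*2) = -4*(1/(14³ - 44) - 4) = -4*(1/(2744 - 44) - 4) = -4*(1/2700 - 4) = -4*(-10799/2700) = 10799/675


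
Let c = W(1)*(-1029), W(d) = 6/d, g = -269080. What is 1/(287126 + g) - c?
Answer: 111416005/18046 ≈ 6174.0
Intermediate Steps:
c = -6174 (c = (6/1)*(-1029) = (6*1)*(-1029) = 6*(-1029) = -6174)
1/(287126 + g) - c = 1/(287126 - 269080) - 1*(-6174) = 1/18046 + 6174 = 111416005/18046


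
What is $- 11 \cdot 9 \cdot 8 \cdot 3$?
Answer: $-2376$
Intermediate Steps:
$- 11 \cdot 9 \cdot 8 \cdot 3 = - 11 \cdot 72 \cdot 3 = \left(-11\right) 216 = -2376$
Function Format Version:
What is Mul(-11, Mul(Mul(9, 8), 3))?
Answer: -2376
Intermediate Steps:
Mul(-11, Mul(Mul(9, 8), 3)) = Mul(-11, Mul(72, 3)) = Mul(-11, 216) = -2376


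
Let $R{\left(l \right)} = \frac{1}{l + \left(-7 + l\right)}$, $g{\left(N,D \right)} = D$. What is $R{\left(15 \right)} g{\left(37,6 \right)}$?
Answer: $\frac{6}{23} \approx 0.26087$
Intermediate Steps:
$R{\left(l \right)} = \frac{1}{-7 + 2 l}$
$R{\left(15 \right)} g{\left(37,6 \right)} = \frac{1}{-7 + 2 \cdot 15} \cdot 6 = \frac{1}{-7 + 30} \cdot 6 = \frac{1}{23} \cdot 6 = \frac{6}{23}$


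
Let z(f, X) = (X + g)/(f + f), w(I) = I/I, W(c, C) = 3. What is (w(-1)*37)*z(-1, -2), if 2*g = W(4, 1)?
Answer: 37/4 ≈ 9.2500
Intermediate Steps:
g = 3/2 (g = (½)*3 = 3/2 ≈ 1.5000)
w(I) = 1
z(f, X) = (3/2 + X)/(2*f) (z(f, X) = (X + 3/2)/(f + f) = (3/2 + X)/((2*f)) = (3/2 + X)*(1/(2*f)) = (3/2 + X)/(2*f))
(w(-1)*37)*z(-1, -2) = (1*37)*((¼)*(3 + 2*(-2))/(-1)) = 37*((¼)*(-1)*(3 - 4)) = 37*((¼)*(-1)*(-1)) = 37*(¼) = 37/4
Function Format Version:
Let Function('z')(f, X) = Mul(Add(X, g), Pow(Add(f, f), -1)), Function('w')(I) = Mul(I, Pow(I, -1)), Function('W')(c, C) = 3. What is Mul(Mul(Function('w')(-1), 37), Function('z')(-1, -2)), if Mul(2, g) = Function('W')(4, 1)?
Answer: Rational(37, 4) ≈ 9.2500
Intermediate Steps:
g = Rational(3, 2) (g = Mul(Rational(1, 2), 3) = Rational(3, 2) ≈ 1.5000)
Function('w')(I) = 1
Function('z')(f, X) = Mul(Rational(1, 2), Pow(f, -1), Add(Rational(3, 2), X)) (Function('z')(f, X) = Mul(Add(X, Rational(3, 2)), Pow(Add(f, f), -1)) = Mul(Add(Rational(3, 2), X), Pow(Mul(2, f), -1)) = Mul(Add(Rational(3, 2), X), Mul(Rational(1, 2), Pow(f, -1))) = Mul(Rational(1, 2), Pow(f, -1), Add(Rational(3, 2), X)))
Mul(Mul(Function('w')(-1), 37), Function('z')(-1, -2)) = Mul(Mul(1, 37), Mul(Rational(1, 4), Pow(-1, -1), Add(3, Mul(2, -2)))) = Mul(37, Mul(Rational(1, 4), -1, Add(3, -4))) = Mul(37, Mul(Rational(1, 4), -1, -1)) = Mul(37, Rational(1, 4)) = Rational(37, 4)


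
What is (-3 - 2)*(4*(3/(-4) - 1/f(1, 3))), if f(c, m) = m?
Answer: 65/3 ≈ 21.667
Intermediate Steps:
(-3 - 2)*(4*(3/(-4) - 1/f(1, 3))) = (-3 - 2)*(4*(3/(-4) - 1/3)) = -20*(3*(-1/4) - 1*1/3) = -20*(-3/4 - 1/3) = -20*(-13)/12 = -5*(-13/3) = 65/3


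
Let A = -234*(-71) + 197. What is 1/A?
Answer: 1/16811 ≈ 5.9485e-5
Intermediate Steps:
A = 16811 (A = 16614 + 197 = 16811)
1/A = 1/16811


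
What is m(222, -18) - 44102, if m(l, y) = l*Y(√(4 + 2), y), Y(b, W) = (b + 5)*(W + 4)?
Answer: -59642 - 3108*√6 ≈ -67255.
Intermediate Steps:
Y(b, W) = (4 + W)*(5 + b) (Y(b, W) = (5 + b)*(4 + W) = (4 + W)*(5 + b))
m(l, y) = l*(20 + 4*√6 + 5*y + y*√6) (m(l, y) = l*(20 + 4*√(4 + 2) + 5*y + y*√(4 + 2)) = l*(20 + 4*√6 + 5*y + y*√6))
m(222, -18) - 44102 = 222*(20 + 4*√6 + 5*(-18) - 18*√6) - 44102 = 222*(20 + 4*√6 - 90 - 18*√6) - 44102 = 222*(-70 - 14*√6) - 44102 = (-15540 - 3108*√6) - 44102 = -59642 - 3108*√6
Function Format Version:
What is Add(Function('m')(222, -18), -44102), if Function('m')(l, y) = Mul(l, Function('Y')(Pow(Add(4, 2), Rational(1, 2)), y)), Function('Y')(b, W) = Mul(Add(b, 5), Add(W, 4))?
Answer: Add(-59642, Mul(-3108, Pow(6, Rational(1, 2)))) ≈ -67255.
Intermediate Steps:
Function('Y')(b, W) = Mul(Add(4, W), Add(5, b)) (Function('Y')(b, W) = Mul(Add(5, b), Add(4, W)) = Mul(Add(4, W), Add(5, b)))
Function('m')(l, y) = Mul(l, Add(20, Mul(4, Pow(6, Rational(1, 2))), Mul(5, y), Mul(y, Pow(6, Rational(1, 2))))) (Function('m')(l, y) = Mul(l, Add(20, Mul(4, Pow(Add(4, 2), Rational(1, 2))), Mul(5, y), Mul(y, Pow(Add(4, 2), Rational(1, 2))))) = Mul(l, Add(20, Mul(4, Pow(6, Rational(1, 2))), Mul(5, y), Mul(y, Pow(6, Rational(1, 2))))))
Add(Function('m')(222, -18), -44102) = Add(Mul(222, Add(20, Mul(4, Pow(6, Rational(1, 2))), Mul(5, -18), Mul(-18, Pow(6, Rational(1, 2))))), -44102) = Add(Mul(222, Add(20, Mul(4, Pow(6, Rational(1, 2))), -90, Mul(-18, Pow(6, Rational(1, 2))))), -44102) = Add(Mul(222, Add(-70, Mul(-14, Pow(6, Rational(1, 2))))), -44102) = Add(Add(-15540, Mul(-3108, Pow(6, Rational(1, 2)))), -44102) = Add(-59642, Mul(-3108, Pow(6, Rational(1, 2))))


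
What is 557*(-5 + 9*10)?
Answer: 47345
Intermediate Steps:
557*(-5 + 9*10) = 557*(-5 + 90) = 557*85 = 47345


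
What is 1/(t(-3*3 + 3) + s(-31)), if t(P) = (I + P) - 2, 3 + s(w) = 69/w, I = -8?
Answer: -31/658 ≈ -0.047112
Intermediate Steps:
s(w) = -3 + 69/w
t(P) = -10 + P (t(P) = (-8 + P) - 2 = -10 + P)
1/(t(-3*3 + 3) + s(-31)) = 1/((-10 + (-3*3 + 3)) + (-3 + 69/(-31))) = 1/((-10 + (-9 + 3)) + (-3 + 69*(-1/31))) = 1/((-10 - 6) + (-3 - 69/31)) = 1/(-16 - 162/31) = 1/(-658/31) = -31/658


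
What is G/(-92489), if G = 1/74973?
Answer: -1/6934177797 ≈ -1.4421e-10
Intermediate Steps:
G = 1/74973 ≈ 1.3338e-5
G/(-92489) = (1/74973)/(-92489) = (1/74973)*(-1/92489) = -1/6934177797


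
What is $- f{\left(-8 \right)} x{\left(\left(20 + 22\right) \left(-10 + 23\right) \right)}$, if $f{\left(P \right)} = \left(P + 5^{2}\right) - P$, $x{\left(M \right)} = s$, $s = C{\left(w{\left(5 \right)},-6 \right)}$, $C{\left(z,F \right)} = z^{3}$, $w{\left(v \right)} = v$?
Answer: $-3125$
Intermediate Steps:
$s = 125$ ($s = 5^{3} = 125$)
$x{\left(M \right)} = 125$
$f{\left(P \right)} = 25$ ($f{\left(P \right)} = \left(P + 25\right) - P = \left(25 + P\right) - P = 25$)
$- f{\left(-8 \right)} x{\left(\left(20 + 22\right) \left(-10 + 23\right) \right)} = \left(-1\right) 25 \cdot 125 = \left(-25\right) 125 = -3125$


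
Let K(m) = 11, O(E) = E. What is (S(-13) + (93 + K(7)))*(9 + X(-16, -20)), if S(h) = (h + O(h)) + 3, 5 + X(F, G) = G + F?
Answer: -2592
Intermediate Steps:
X(F, G) = -5 + F + G (X(F, G) = -5 + (G + F) = -5 + (F + G) = -5 + F + G)
S(h) = 3 + 2*h (S(h) = (h + h) + 3 = 2*h + 3 = 3 + 2*h)
(S(-13) + (93 + K(7)))*(9 + X(-16, -20)) = ((3 + 2*(-13)) + (93 + 11))*(9 + (-5 - 16 - 20)) = ((3 - 26) + 104)*(9 - 41) = (-23 + 104)*(-32) = 81*(-32) = -2592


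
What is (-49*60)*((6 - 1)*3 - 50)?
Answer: 102900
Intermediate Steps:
(-49*60)*((6 - 1)*3 - 50) = -2940*(5*3 - 50) = -2940*(15 - 50) = -2940*(-35) = 102900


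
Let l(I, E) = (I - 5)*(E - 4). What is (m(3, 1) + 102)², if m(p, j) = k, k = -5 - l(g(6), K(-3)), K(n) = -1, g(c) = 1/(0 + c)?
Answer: 190969/36 ≈ 5304.7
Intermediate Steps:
g(c) = 1/c
l(I, E) = (-5 + I)*(-4 + E)
k = -175/6 (k = -5 - (20 - 5*(-1) - 4/6 - 1/6) = -5 - (20 + 5 - 4*⅙ - 1*⅙) = -5 - (20 + 5 - ⅔ - ⅙) = -5 - 1*145/6 = -5 - 145/6 = -175/6 ≈ -29.167)
m(p, j) = -175/6
(m(3, 1) + 102)² = (-175/6 + 102)² = (437/6)² = 190969/36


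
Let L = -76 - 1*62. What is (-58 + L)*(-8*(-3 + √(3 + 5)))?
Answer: -4704 + 3136*√2 ≈ -269.03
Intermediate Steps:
L = -138 (L = -76 - 62 = -138)
(-58 + L)*(-8*(-3 + √(3 + 5))) = (-58 - 138)*(-8*(-3 + √(3 + 5))) = -(-1568)*(-3 + √8) = -(-1568)*(-3 + 2*√2) = -196*(24 - 16*√2) = -4704 + 3136*√2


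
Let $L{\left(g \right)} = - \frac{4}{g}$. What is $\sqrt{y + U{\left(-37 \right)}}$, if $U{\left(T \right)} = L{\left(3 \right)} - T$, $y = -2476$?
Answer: $\frac{i \sqrt{21963}}{3} \approx 49.4 i$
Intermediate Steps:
$U{\left(T \right)} = - \frac{4}{3} - T$
$\sqrt{y + U{\left(-37 \right)}} = \sqrt{-2476 - - \frac{107}{3}} = \sqrt{-2476 + \left(- \frac{4}{3} + 37\right)} = \sqrt{-2476 + \frac{107}{3}} = \sqrt{- \frac{7321}{3}} = \frac{i \sqrt{21963}}{3}$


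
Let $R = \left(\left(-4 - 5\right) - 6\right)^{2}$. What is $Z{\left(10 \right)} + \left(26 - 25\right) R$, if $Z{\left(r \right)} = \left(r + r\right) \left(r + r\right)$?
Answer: $625$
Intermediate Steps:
$R = 225$ ($R = \left(\left(-4 - 5\right) - 6\right)^{2} = \left(-9 - 6\right)^{2} = \left(-15\right)^{2} = 225$)
$Z{\left(r \right)} = 4 r^{2}$ ($Z{\left(r \right)} = 2 r 2 r = 4 r^{2}$)
$Z{\left(10 \right)} + \left(26 - 25\right) R = 4 \cdot 10^{2} + \left(26 - 25\right) 225 = 4 \cdot 100 + \left(26 - 25\right) 225 = 400 + 1 \cdot 225 = 400 + 225 = 625$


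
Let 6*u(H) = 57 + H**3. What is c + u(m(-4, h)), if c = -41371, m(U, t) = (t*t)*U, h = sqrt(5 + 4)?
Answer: -98275/2 ≈ -49138.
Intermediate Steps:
h = 3 (h = sqrt(9) = 3)
m(U, t) = U*t**2 (m(U, t) = t**2*U = U*t**2)
u(H) = 19/2 + H**3/6 (u(H) = (57 + H**3)/6 = 19/2 + H**3/6)
c + u(m(-4, h)) = -41371 + (19/2 + (-4*3**2)**3/6) = -41371 + (19/2 + (-4*9)**3/6) = -41371 + (19/2 + (1/6)*(-36)**3) = -41371 + (19/2 + (1/6)*(-46656)) = -41371 + (19/2 - 7776) = -41371 - 15533/2 = -98275/2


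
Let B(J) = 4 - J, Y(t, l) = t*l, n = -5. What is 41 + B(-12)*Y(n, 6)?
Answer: -439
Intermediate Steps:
Y(t, l) = l*t
41 + B(-12)*Y(n, 6) = 41 + (4 - 1*(-12))*(6*(-5)) = 41 + (4 + 12)*(-30) = 41 + 16*(-30) = 41 - 480 = -439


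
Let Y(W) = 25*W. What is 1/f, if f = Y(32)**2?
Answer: 1/640000 ≈ 1.5625e-6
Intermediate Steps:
f = 640000 (f = (25*32)**2 = 800**2 = 640000)
1/f = 1/640000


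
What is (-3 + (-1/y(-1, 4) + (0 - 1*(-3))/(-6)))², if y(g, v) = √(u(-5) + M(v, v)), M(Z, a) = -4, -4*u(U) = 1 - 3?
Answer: 335/28 - I*√14 ≈ 11.964 - 3.7417*I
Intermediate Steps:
u(U) = ½ (u(U) = -(1 - 3)/4 = -¼*(-2) = ½)
y(g, v) = I*√14/2 (y(g, v) = √(½ - 4) = √(-7/2) = I*√14/2)
(-3 + (-1/y(-1, 4) + (0 - 1*(-3))/(-6)))² = (-3 + (-1/(I*√14/2) + (0 - 1*(-3))/(-6)))² = (-3 + (-(-1)*I*√14/7 + (0 + 3)*(-⅙)))² = (-3 + (I*√14/7 + 3*(-⅙)))² = (-3 + (I*√14/7 - ½))² = (-3 + (-½ + I*√14/7))² = (-7/2 + I*√14/7)²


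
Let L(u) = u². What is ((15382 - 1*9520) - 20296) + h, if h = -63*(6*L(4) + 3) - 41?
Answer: -20712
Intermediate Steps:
h = -6278 (h = -63*(6*4² + 3) - 41 = -63*(6*16 + 3) - 41 = -63*(96 + 3) - 41 = -63*99 - 41 = -6237 - 41 = -6278)
((15382 - 1*9520) - 20296) + h = ((15382 - 1*9520) - 20296) - 6278 = ((15382 - 9520) - 20296) - 6278 = (5862 - 20296) - 6278 = -14434 - 6278 = -20712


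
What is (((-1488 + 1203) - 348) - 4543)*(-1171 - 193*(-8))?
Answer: -1930648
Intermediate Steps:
(((-1488 + 1203) - 348) - 4543)*(-1171 - 193*(-8)) = ((-285 - 348) - 4543)*(-1171 + 1544) = (-633 - 4543)*373 = -5176*373 = -1930648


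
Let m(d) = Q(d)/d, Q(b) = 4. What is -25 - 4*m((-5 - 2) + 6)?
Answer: -9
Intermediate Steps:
m(d) = 4/d
-25 - 4*m((-5 - 2) + 6) = -25 - 16/((-5 - 2) + 6) = -25 - 16/(-7 + 6) = -25 - 16/(-1) = -25 - 16*(-1) = -25 - 4*(-4) = -25 + 16 = -9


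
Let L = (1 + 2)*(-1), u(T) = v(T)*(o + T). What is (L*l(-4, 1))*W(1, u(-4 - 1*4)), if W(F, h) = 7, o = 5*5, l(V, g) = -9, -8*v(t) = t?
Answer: 189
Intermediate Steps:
v(t) = -t/8
o = 25
u(T) = -T*(25 + T)/8 (u(T) = (-T/8)*(25 + T) = -T*(25 + T)/8)
L = -3 (L = 3*(-1) = -3)
(L*l(-4, 1))*W(1, u(-4 - 1*4)) = -3*(-9)*7 = 27*7 = 189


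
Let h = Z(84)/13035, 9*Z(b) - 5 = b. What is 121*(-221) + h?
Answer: -3137120326/117315 ≈ -26741.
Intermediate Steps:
Z(b) = 5/9 + b/9
h = 89/117315 (h = (5/9 + (1/9)*84)/13035 = (5/9 + 28/3)*(1/13035) = (89/9)*(1/13035) = 89/117315 ≈ 0.00075864)
121*(-221) + h = 121*(-221) + 89/117315 = -26741 + 89/117315 = -3137120326/117315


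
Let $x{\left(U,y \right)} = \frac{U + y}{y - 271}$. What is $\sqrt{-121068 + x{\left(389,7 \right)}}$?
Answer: $\frac{i \sqrt{484278}}{2} \approx 347.95 i$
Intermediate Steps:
$x{\left(U,y \right)} = \frac{U + y}{-271 + y}$
$\sqrt{-121068 + x{\left(389,7 \right)}} = \sqrt{-121068 + \frac{389 + 7}{-271 + 7}} = \sqrt{-121068 + \frac{1}{-264} \cdot 396} = \sqrt{-121068 - \frac{3}{2}} = \sqrt{- \frac{242139}{2}} = \frac{i \sqrt{484278}}{2}$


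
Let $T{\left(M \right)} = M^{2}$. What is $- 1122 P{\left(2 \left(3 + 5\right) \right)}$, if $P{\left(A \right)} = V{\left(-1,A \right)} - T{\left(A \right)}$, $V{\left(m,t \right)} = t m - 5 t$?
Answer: $394944$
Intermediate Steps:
$V{\left(m,t \right)} = - 5 t + m t$ ($V{\left(m,t \right)} = m t - 5 t = - 5 t + m t$)
$P{\left(A \right)} = - A^{2} - 6 A$ ($P{\left(A \right)} = A \left(-5 - 1\right) - A^{2} = A \left(-6\right) - A^{2} = - 6 A - A^{2} = - A^{2} - 6 A$)
$- 1122 P{\left(2 \left(3 + 5\right) \right)} = - 1122 \cdot 2 \left(3 + 5\right) \left(-6 - 2 \left(3 + 5\right)\right) = - 1122 \cdot 2 \cdot 8 \left(-6 - 2 \cdot 8\right) = - 1122 \cdot 16 \left(-6 - 16\right) = - 1122 \cdot 16 \left(-22\right) = \left(-1122\right) \left(-352\right) = 394944$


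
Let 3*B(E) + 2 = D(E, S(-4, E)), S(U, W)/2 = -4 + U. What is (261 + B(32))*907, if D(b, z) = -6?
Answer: 702925/3 ≈ 2.3431e+5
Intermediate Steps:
S(U, W) = -8 + 2*U (S(U, W) = 2*(-4 + U) = -8 + 2*U)
B(E) = -8/3 (B(E) = -2/3 + (1/3)*(-6) = -2/3 - 2 = -8/3)
(261 + B(32))*907 = (261 - 8/3)*907 = (775/3)*907 = 702925/3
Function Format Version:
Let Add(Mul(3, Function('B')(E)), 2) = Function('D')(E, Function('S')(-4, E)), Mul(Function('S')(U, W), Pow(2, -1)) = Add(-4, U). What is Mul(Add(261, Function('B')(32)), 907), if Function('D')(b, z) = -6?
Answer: Rational(702925, 3) ≈ 2.3431e+5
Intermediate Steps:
Function('S')(U, W) = Add(-8, Mul(2, U)) (Function('S')(U, W) = Mul(2, Add(-4, U)) = Add(-8, Mul(2, U)))
Function('B')(E) = Rational(-8, 3) (Function('B')(E) = Add(Rational(-2, 3), Mul(Rational(1, 3), -6)) = Add(Rational(-2, 3), -2) = Rational(-8, 3))
Mul(Add(261, Function('B')(32)), 907) = Mul(Add(261, Rational(-8, 3)), 907) = Mul(Rational(775, 3), 907) = Rational(702925, 3)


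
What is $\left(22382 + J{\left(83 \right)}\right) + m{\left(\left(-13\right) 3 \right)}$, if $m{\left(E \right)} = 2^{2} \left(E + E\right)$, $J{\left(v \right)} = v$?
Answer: $22153$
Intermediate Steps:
$m{\left(E \right)} = 8 E$ ($m{\left(E \right)} = 4 \cdot 2 E = 8 E$)
$\left(22382 + J{\left(83 \right)}\right) + m{\left(\left(-13\right) 3 \right)} = \left(22382 + 83\right) + 8 \left(\left(-13\right) 3\right) = 22465 + 8 \left(-39\right) = 22465 - 312 = 22153$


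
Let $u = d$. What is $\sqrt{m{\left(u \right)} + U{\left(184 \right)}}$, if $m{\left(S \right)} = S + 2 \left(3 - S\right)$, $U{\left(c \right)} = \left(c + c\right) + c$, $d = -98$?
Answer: $4 \sqrt{41} \approx 25.612$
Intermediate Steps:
$u = -98$
$U{\left(c \right)} = 3 c$ ($U{\left(c \right)} = 2 c + c = 3 c$)
$m{\left(S \right)} = 6 - S$ ($m{\left(S \right)} = S - \left(-6 + 2 S\right) = 6 - S$)
$\sqrt{m{\left(u \right)} + U{\left(184 \right)}} = \sqrt{\left(6 - -98\right) + 3 \cdot 184} = \sqrt{\left(6 + 98\right) + 552} = \sqrt{104 + 552} = \sqrt{656} = 4 \sqrt{41}$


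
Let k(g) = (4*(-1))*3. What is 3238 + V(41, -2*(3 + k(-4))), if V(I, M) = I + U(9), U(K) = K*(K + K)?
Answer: 3441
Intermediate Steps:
k(g) = -12 (k(g) = -4*3 = -12)
U(K) = 2*K**2 (U(K) = K*(2*K) = 2*K**2)
V(I, M) = 162 + I (V(I, M) = I + 2*9**2 = I + 2*81 = I + 162 = 162 + I)
3238 + V(41, -2*(3 + k(-4))) = 3238 + (162 + 41) = 3238 + 203 = 3441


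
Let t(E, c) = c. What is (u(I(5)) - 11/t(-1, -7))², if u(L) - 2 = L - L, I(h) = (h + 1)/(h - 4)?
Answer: 625/49 ≈ 12.755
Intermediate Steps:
I(h) = (1 + h)/(-4 + h)
u(L) = 2 (u(L) = 2 + (L - L) = 2 + 0 = 2)
(u(I(5)) - 11/t(-1, -7))² = (2 - 11/(-7))² = (2 - 11*(-⅐))² = (2 + 11/7)² = (25/7)² = 625/49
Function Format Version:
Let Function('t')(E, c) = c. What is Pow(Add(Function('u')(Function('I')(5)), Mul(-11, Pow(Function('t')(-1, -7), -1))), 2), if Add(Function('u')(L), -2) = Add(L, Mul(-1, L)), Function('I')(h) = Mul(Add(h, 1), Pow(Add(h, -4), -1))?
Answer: Rational(625, 49) ≈ 12.755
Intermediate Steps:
Function('I')(h) = Mul(Pow(Add(-4, h), -1), Add(1, h)) (Function('I')(h) = Mul(Add(1, h), Pow(Add(-4, h), -1)) = Mul(Pow(Add(-4, h), -1), Add(1, h)))
Function('u')(L) = 2 (Function('u')(L) = Add(2, Add(L, Mul(-1, L))) = Add(2, 0) = 2)
Pow(Add(Function('u')(Function('I')(5)), Mul(-11, Pow(Function('t')(-1, -7), -1))), 2) = Pow(Add(2, Mul(-11, Pow(-7, -1))), 2) = Pow(Add(2, Mul(-11, Rational(-1, 7))), 2) = Pow(Add(2, Rational(11, 7)), 2) = Pow(Rational(25, 7), 2) = Rational(625, 49)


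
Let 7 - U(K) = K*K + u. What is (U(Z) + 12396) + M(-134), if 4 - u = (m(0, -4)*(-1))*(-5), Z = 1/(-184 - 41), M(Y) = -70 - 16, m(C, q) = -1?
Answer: 623092499/50625 ≈ 12308.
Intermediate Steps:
M(Y) = -86
Z = -1/225 (Z = 1/(-225) = -1/225 ≈ -0.0044444)
u = 9 (u = 4 - (-1*(-1))*(-5) = 4 - (-5) = 4 - 1*(-5) = 4 + 5 = 9)
U(K) = -2 - K² (U(K) = 7 - (K*K + 9) = 7 - (K² + 9) = 7 - (9 + K²) = 7 + (-9 - K²) = -2 - K²)
(U(Z) + 12396) + M(-134) = ((-2 - (-1/225)²) + 12396) - 86 = ((-2 - 1*1/50625) + 12396) - 86 = ((-2 - 1/50625) + 12396) - 86 = (-101251/50625 + 12396) - 86 = 627446249/50625 - 86 = 623092499/50625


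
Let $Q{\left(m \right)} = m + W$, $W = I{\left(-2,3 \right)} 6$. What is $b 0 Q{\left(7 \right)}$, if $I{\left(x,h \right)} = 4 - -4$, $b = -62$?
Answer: $0$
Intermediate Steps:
$I{\left(x,h \right)} = 8$ ($I{\left(x,h \right)} = 4 + 4 = 8$)
$W = 48$ ($W = 8 \cdot 6 = 48$)
$Q{\left(m \right)} = 48 + m$ ($Q{\left(m \right)} = m + 48 = 48 + m$)
$b 0 Q{\left(7 \right)} = \left(-62\right) 0 \left(48 + 7\right) = 0 \cdot 55 = 0$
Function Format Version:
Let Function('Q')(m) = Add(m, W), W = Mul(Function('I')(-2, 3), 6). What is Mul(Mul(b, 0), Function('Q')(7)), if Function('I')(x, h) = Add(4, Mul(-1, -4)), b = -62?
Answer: 0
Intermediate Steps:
Function('I')(x, h) = 8 (Function('I')(x, h) = Add(4, 4) = 8)
W = 48 (W = Mul(8, 6) = 48)
Function('Q')(m) = Add(48, m) (Function('Q')(m) = Add(m, 48) = Add(48, m))
Mul(Mul(b, 0), Function('Q')(7)) = Mul(Mul(-62, 0), Add(48, 7)) = Mul(0, 55) = 0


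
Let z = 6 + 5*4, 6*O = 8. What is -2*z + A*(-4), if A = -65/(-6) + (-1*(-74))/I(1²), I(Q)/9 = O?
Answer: -120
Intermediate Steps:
O = 4/3 (O = (⅙)*8 = 4/3 ≈ 1.3333)
z = 26 (z = 6 + 20 = 26)
I(Q) = 12 (I(Q) = 9*(4/3) = 12)
A = 17 (A = -65/(-6) - 1*(-74)/12 = -65*(-⅙) + 74*(1/12) = 65/6 + 37/6 = 17)
-2*z + A*(-4) = -2*26 + 17*(-4) = -52 - 68 = -120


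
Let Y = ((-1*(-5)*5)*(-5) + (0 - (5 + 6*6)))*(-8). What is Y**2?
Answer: 1763584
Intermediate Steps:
Y = 1328 (Y = ((5*5)*(-5) + (0 - (5 + 36)))*(-8) = (25*(-5) + (0 - 1*41))*(-8) = (-125 + (0 - 41))*(-8) = (-125 - 41)*(-8) = -166*(-8) = 1328)
Y**2 = 1328**2 = 1763584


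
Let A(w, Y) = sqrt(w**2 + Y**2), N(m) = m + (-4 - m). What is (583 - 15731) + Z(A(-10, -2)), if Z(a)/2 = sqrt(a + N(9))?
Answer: -15148 + 2*sqrt(-4 + 2*sqrt(26)) ≈ -15143.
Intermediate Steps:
N(m) = -4
A(w, Y) = sqrt(Y**2 + w**2)
Z(a) = 2*sqrt(-4 + a) (Z(a) = 2*sqrt(a - 4) = 2*sqrt(-4 + a))
(583 - 15731) + Z(A(-10, -2)) = (583 - 15731) + 2*sqrt(-4 + sqrt((-2)**2 + (-10)**2)) = -15148 + 2*sqrt(-4 + sqrt(4 + 100)) = -15148 + 2*sqrt(-4 + sqrt(104)) = -15148 + 2*sqrt(-4 + 2*sqrt(26))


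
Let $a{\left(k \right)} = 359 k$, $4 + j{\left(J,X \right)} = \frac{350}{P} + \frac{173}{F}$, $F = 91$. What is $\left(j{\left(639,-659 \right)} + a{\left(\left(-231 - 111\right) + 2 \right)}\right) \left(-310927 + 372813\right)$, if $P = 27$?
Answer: $- \frac{18558047355122}{2457} \approx -7.5531 \cdot 10^{9}$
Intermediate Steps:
$j{\left(J,X \right)} = \frac{26693}{2457}$ ($j{\left(J,X \right)} = -4 + \left(\frac{350}{27} + \frac{173}{91}\right) = -4 + \frac{36521}{2457} = \frac{26693}{2457}$)
$\left(j{\left(639,-659 \right)} + a{\left(\left(-231 - 111\right) + 2 \right)}\right) \left(-310927 + 372813\right) = \left(\frac{26693}{2457} + 359 \left(\left(-231 - 111\right) + 2\right)\right) \left(-310927 + 372813\right) = \left(\frac{26693}{2457} + 359 \left(-342 + 2\right)\right) 61886 = \left(\frac{26693}{2457} + 359 \left(-340\right)\right) 61886 = \left(\frac{26693}{2457} - 122060\right) 61886 = \left(- \frac{299874727}{2457}\right) 61886 = - \frac{18558047355122}{2457}$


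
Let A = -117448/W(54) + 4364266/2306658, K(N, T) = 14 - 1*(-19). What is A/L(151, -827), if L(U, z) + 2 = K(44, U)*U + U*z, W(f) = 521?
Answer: 134319293099/72043637101464 ≈ 0.0018644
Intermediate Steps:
K(N, T) = 33 (K(N, T) = 14 + 19 = 33)
L(U, z) = -2 + 33*U + U*z (L(U, z) = -2 + (33*U + U*z) = -2 + 33*U + U*z)
A = -134319293099/600884409 (A = -117448/521 + 4364266/2306658 = -117448*1/521 + 4364266*(1/2306658) = -117448/521 + 2182133/1153329 = -134319293099/600884409 ≈ -223.54)
A/L(151, -827) = -134319293099/(600884409*(-2 + 33*151 + 151*(-827))) = -134319293099/(600884409*(-2 + 4983 - 124877)) = -134319293099/600884409/(-119896) = -134319293099/600884409*(-1/119896) = 134319293099/72043637101464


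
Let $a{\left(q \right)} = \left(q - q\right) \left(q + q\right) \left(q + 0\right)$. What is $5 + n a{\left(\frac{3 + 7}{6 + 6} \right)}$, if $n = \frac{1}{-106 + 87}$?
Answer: $5$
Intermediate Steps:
$n = - \frac{1}{19}$ ($n = \frac{1}{-19} = - \frac{1}{19} \approx -0.052632$)
$a{\left(q \right)} = 0$ ($a{\left(q \right)} = 0 \cdot 2 q q = 0 \cdot 2 q^{2} = 0$)
$5 + n a{\left(\frac{3 + 7}{6 + 6} \right)} = 5 - 0 = 5 + 0 = 5$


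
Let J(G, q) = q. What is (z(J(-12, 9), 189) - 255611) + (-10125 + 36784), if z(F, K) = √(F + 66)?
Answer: -228952 + 5*√3 ≈ -2.2894e+5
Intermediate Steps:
z(F, K) = √(66 + F)
(z(J(-12, 9), 189) - 255611) + (-10125 + 36784) = (√(66 + 9) - 255611) + (-10125 + 36784) = (√75 - 255611) + 26659 = (5*√3 - 255611) + 26659 = (-255611 + 5*√3) + 26659 = -228952 + 5*√3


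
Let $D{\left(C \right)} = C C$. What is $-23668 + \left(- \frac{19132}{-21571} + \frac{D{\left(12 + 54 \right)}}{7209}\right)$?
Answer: $- \frac{408918719732}{17278371} \approx -23667.0$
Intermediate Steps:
$D{\left(C \right)} = C^{2}$
$-23668 + \left(- \frac{19132}{-21571} + \frac{D{\left(12 + 54 \right)}}{7209}\right) = -23668 + \left(- \frac{19132}{-21571} + \frac{\left(12 + 54\right)^{2}}{7209}\right) = -23668 + \left(\left(-19132\right) \left(- \frac{1}{21571}\right) + 66^{2} \cdot \frac{1}{7209}\right) = -23668 + \left(\frac{19132}{21571} + 4356 \cdot \frac{1}{7209}\right) = -23668 + \left(\frac{19132}{21571} + \frac{484}{801}\right) = -23668 + \frac{25765096}{17278371} = - \frac{408918719732}{17278371}$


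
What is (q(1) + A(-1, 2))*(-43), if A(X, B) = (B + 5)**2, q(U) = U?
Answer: -2150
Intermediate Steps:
A(X, B) = (5 + B)**2
(q(1) + A(-1, 2))*(-43) = (1 + (5 + 2)**2)*(-43) = (1 + 7**2)*(-43) = (1 + 49)*(-43) = 50*(-43) = -2150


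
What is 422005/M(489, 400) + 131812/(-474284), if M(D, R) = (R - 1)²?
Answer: 44791404302/18876621771 ≈ 2.3728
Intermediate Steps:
M(D, R) = (-1 + R)²
422005/M(489, 400) + 131812/(-474284) = 422005/((-1 + 400)²) + 131812/(-474284) = 422005/(399²) + 131812*(-1/474284) = 422005/159201 - 32953/118571 = 44791404302/18876621771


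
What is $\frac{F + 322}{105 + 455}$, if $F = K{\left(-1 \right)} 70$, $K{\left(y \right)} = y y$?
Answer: $\frac{7}{10} \approx 0.7$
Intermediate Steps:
$K{\left(y \right)} = y^{2}$
$F = 70$ ($F = \left(-1\right)^{2} \cdot 70 = 1 \cdot 70 = 70$)
$\frac{F + 322}{105 + 455} = \frac{70 + 322}{105 + 455} = \frac{392}{560} = 392 \cdot \frac{1}{560} = \frac{7}{10}$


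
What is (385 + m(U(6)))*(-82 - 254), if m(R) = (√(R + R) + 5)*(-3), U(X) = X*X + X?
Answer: -124320 + 2016*√21 ≈ -1.1508e+5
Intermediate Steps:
U(X) = X + X² (U(X) = X² + X = X + X²)
m(R) = -15 - 3*√2*√R (m(R) = (√(2*R) + 5)*(-3) = (√2*√R + 5)*(-3) = (5 + √2*√R)*(-3) = -15 - 3*√2*√R)
(385 + m(U(6)))*(-82 - 254) = (385 + (-15 - 3*√2*√(6*(1 + 6))))*(-82 - 254) = (385 + (-15 - 3*√2*√(6*7)))*(-336) = (385 + (-15 - 3*√2*√42))*(-336) = (385 + (-15 - 6*√21))*(-336) = (370 - 6*√21)*(-336) = -124320 + 2016*√21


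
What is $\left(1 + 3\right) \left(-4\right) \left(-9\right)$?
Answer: $144$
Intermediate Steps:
$\left(1 + 3\right) \left(-4\right) \left(-9\right) = 4 \left(-4\right) \left(-9\right) = \left(-16\right) \left(-9\right) = 144$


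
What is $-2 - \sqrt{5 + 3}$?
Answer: $-2 - 2 \sqrt{2} \approx -4.8284$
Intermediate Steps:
$-2 - \sqrt{5 + 3} = -2 - \sqrt{8} = -2 - 2 \sqrt{2}$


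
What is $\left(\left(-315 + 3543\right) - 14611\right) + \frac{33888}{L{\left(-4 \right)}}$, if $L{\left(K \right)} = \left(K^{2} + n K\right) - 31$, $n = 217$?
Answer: $- \frac{10085077}{883} \approx -11421.0$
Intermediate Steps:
$L{\left(K \right)} = -31 + K^{2} + 217 K$ ($L{\left(K \right)} = \left(K^{2} + 217 K\right) - 31 = -31 + K^{2} + 217 K$)
$\left(\left(-315 + 3543\right) - 14611\right) + \frac{33888}{L{\left(-4 \right)}} = \left(\left(-315 + 3543\right) - 14611\right) + \frac{33888}{-31 + \left(-4\right)^{2} + 217 \left(-4\right)} = \left(3228 - 14611\right) + \frac{33888}{-31 + 16 - 868} = -11383 + \frac{33888}{-883} = -11383 + 33888 \left(- \frac{1}{883}\right) = -11383 - \frac{33888}{883} = - \frac{10085077}{883}$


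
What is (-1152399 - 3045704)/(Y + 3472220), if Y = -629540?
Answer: -4198103/2842680 ≈ -1.4768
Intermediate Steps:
(-1152399 - 3045704)/(Y + 3472220) = (-1152399 - 3045704)/(-629540 + 3472220) = -4198103/2842680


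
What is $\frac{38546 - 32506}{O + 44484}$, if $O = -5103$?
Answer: $\frac{6040}{39381} \approx 0.15337$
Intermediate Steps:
$\frac{38546 - 32506}{O + 44484} = \frac{38546 - 32506}{-5103 + 44484} = \frac{6040}{39381}$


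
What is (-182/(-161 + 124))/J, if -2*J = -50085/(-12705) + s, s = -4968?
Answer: 44044/22224087 ≈ 0.0019818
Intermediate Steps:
J = 600651/242 (J = -(-50085/(-12705) - 4968)/2 = -(-50085*(-1/12705) - 4968)/2 = -(477/121 - 4968)/2 = -½*(-600651/121) = 600651/242 ≈ 2482.0)
(-182/(-161 + 124))/J = (-182/(-161 + 124))/(600651/242) = -182/(-37)*(242/600651) = -182*(-1/37)*(242/600651) = (182/37)*(242/600651) = 44044/22224087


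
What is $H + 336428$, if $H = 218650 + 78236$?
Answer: $633314$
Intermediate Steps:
$H = 296886$
$H + 336428 = 296886 + 336428 = 633314$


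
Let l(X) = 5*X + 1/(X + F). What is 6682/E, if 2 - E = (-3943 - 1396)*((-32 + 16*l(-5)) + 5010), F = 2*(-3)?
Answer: 36751/134387980 ≈ 0.00027347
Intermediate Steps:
F = -6
l(X) = 1/(-6 + X) + 5*X (l(X) = 5*X + 1/(X - 6) = 5*X + 1/(-6 + X) = 1/(-6 + X) + 5*X)
E = 268775960/11 (E = 2 - (-3943 - 1396)*((-32 + 16*((1 - 30*(-5) + 5*(-5)²)/(-6 - 5))) + 5010) = 2 - (-5339)*((-32 + 16*((1 + 150 + 5*25)/(-11))) + 5010) = 2 - (-5339)*((-32 + 16*(-(1 + 150 + 125)/11)) + 5010) = 2 - (-5339)*((-32 + 16*(-1/11*276)) + 5010) = 2 - (-5339)*((-32 + 16*(-276/11)) + 5010) = 2 - (-5339)*((-32 - 4416/11) + 5010) = 2 - (-5339)*(-4768/11 + 5010) = 2 - (-5339)*50342/11 = 2 - 1*(-268775938/11) = 2 + 268775938/11 = 268775960/11 ≈ 2.4434e+7)
6682/E = 6682/(268775960/11) = 6682*(11/268775960) = 36751/134387980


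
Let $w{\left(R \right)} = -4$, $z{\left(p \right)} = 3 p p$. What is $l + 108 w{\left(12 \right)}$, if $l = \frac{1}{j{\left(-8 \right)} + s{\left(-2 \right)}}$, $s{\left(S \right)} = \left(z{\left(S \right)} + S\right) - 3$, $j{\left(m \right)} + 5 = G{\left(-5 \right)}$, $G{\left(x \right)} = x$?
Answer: $- \frac{1297}{3} \approx -432.33$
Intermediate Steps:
$z{\left(p \right)} = 3 p^{2}$
$j{\left(m \right)} = -10$ ($j{\left(m \right)} = -5 - 5 = -10$)
$s{\left(S \right)} = -3 + S + 3 S^{2}$ ($s{\left(S \right)} = \left(3 S^{2} + S\right) - 3 = \left(S + 3 S^{2}\right) - 3 = -3 + S + 3 S^{2}$)
$l = - \frac{1}{3}$ ($l = \frac{1}{-10 - \left(5 - 12\right)} = \frac{1}{-10 - -7} = \frac{1}{-10 + 7} = \frac{1}{-3} = - \frac{1}{3} \approx -0.33333$)
$l + 108 w{\left(12 \right)} = - \frac{1}{3} + 108 \left(-4\right) = - \frac{1}{3} - 432 = - \frac{1297}{3}$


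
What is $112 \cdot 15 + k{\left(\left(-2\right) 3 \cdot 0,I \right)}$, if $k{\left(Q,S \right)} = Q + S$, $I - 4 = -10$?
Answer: $1674$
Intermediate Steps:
$I = -6$ ($I = 4 - 10 = -6$)
$112 \cdot 15 + k{\left(\left(-2\right) 3 \cdot 0,I \right)} = 112 \cdot 15 - \left(6 - \left(-2\right) 3 \cdot 0\right) = 1680 - 6 = 1674$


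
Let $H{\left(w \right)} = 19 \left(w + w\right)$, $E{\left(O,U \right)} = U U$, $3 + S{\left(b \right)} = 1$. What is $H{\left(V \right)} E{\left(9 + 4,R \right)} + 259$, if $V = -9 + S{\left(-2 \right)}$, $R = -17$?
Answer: $-120543$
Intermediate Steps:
$S{\left(b \right)} = -2$ ($S{\left(b \right)} = -3 + 1 = -2$)
$E{\left(O,U \right)} = U^{2}$
$V = -11$ ($V = -9 - 2 = -11$)
$H{\left(w \right)} = 38 w$ ($H{\left(w \right)} = 19 \cdot 2 w = 38 w$)
$H{\left(V \right)} E{\left(9 + 4,R \right)} + 259 = 38 \left(-11\right) \left(-17\right)^{2} + 259 = \left(-418\right) 289 + 259 = -120802 + 259 = -120543$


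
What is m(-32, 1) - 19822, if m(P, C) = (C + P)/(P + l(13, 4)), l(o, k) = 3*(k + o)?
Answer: -376649/19 ≈ -19824.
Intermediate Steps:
l(o, k) = 3*k + 3*o
m(P, C) = (C + P)/(51 + P) (m(P, C) = (C + P)/(P + (3*4 + 3*13)) = (C + P)/(P + (12 + 39)) = (C + P)/(P + 51) = (C + P)/(51 + P))
m(-32, 1) - 19822 = (1 - 32)/(51 - 32) - 19822 = -31/19 - 19822 = -376649/19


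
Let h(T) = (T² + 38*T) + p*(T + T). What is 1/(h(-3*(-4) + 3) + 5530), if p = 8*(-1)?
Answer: 1/6085 ≈ 0.00016434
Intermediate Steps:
p = -8
h(T) = T² + 22*T (h(T) = (T² + 38*T) - 8*(T + T) = (T² + 38*T) - 16*T = T² + 22*T)
1/(h(-3*(-4) + 3) + 5530) = 1/((-3*(-4) + 3)*(22 + (-3*(-4) + 3)) + 5530) = 1/((12 + 3)*(22 + (12 + 3)) + 5530) = 1/(15*(22 + 15) + 5530) = 1/(15*37 + 5530) = 1/(555 + 5530) = 1/6085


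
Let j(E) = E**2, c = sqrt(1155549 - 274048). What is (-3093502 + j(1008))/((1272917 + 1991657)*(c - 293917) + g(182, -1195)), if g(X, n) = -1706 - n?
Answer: 1993330423139941622/920657331834948749707685 + 6781950081412*sqrt(881501)/920657331834948749707685 ≈ 2.1720e-6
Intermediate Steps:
c = sqrt(881501) ≈ 938.88
(-3093502 + j(1008))/((1272917 + 1991657)*(c - 293917) + g(182, -1195)) = (-3093502 + 1008**2)/((1272917 + 1991657)*(sqrt(881501) - 293917) + (-1706 - 1*(-1195))) = (-3093502 + 1016064)/(3264574*(-293917 + sqrt(881501)) + (-1706 + 1195)) = -2077438/((-959513796358 + 3264574*sqrt(881501)) - 511) = -2077438/(-959513796869 + 3264574*sqrt(881501))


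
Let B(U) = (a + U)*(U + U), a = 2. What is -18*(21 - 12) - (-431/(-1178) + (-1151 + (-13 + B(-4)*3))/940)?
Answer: -44619083/276830 ≈ -161.18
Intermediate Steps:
B(U) = 2*U*(2 + U) (B(U) = (2 + U)*(U + U) = (2 + U)*(2*U) = 2*U*(2 + U))
-18*(21 - 12) - (-431/(-1178) + (-1151 + (-13 + B(-4)*3))/940) = -18*(21 - 12) - (-431/(-1178) + (-1151 + (-13 + (2*(-4)*(2 - 4))*3))/940) = -18*9 - (-431*(-1/1178) + (-1151 + (-13 + (2*(-4)*(-2))*3))*(1/940)) = -162 - (431/1178 + (-1151 + (-13 + 16*3))*(1/940)) = -162 - (431/1178 + (-1151 + (-13 + 48))*(1/940)) = -162 - (431/1178 + (-1151 + 35)*(1/940)) = -162 - (431/1178 - 1116*1/940) = -162 - (431/1178 - 279/235) = -162 - 1*(-227377/276830) = -162 + 227377/276830 = -44619083/276830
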